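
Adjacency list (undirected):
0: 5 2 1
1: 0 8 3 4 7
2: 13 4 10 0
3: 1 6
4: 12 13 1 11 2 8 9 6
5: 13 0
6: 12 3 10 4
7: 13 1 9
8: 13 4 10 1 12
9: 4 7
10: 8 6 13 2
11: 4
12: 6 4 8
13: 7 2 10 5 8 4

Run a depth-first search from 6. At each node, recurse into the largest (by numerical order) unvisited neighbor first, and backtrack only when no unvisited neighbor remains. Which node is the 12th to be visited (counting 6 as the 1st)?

Visit 6
6 → 12
12 → 8
8 → 13
13 → 10
10 → 2
2 → 4
4 → 11
4 → 9
9 → 7
7 → 1
1 → 3
1 → 0
0 → 5

Visit order: 6, 12, 8, 13, 10, 2, 4, 11, 9, 7, 1, 3, 0, 5

3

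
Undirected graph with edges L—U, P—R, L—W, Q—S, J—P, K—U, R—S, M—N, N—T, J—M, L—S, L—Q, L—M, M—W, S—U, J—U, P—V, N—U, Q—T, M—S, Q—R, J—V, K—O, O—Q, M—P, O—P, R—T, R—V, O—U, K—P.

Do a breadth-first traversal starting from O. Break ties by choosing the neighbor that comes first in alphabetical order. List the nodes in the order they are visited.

O, K, P, Q, U, J, M, R, V, L, S, T, N, W

Visit O; enqueue K, P, Q, U → queue [K, P, Q, U]
Visit K → queue [P, Q, U]
Visit P; enqueue J, M, R, V → queue [Q, U, J, M, R, V]
Visit Q; enqueue L, S, T → queue [U, J, M, R, V, L, S, T]
Visit U; enqueue N → queue [J, M, R, V, L, S, T, N]
Visit J → queue [M, R, V, L, S, T, N]
Visit M; enqueue W → queue [R, V, L, S, T, N, W]
Visit R → queue [V, L, S, T, N, W]
Visit V → queue [L, S, T, N, W]
Visit L → queue [S, T, N, W]
Visit S → queue [T, N, W]
Visit T → queue [N, W]
Visit N → queue [W]
Visit W → queue []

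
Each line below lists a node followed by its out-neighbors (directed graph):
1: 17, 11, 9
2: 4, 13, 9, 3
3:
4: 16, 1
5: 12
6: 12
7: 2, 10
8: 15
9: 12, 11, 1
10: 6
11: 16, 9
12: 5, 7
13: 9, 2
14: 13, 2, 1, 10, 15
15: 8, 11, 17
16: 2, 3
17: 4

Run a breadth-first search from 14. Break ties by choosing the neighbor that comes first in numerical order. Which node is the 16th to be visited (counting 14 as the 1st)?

Visit 14; enqueue 1, 2, 10, 13, 15 → queue [1, 2, 10, 13, 15]
Visit 1; enqueue 9, 11, 17 → queue [2, 10, 13, 15, 9, 11, 17]
Visit 2; enqueue 3, 4 → queue [10, 13, 15, 9, 11, 17, 3, 4]
Visit 10; enqueue 6 → queue [13, 15, 9, 11, 17, 3, 4, 6]
Visit 13 → queue [15, 9, 11, 17, 3, 4, 6]
Visit 15; enqueue 8 → queue [9, 11, 17, 3, 4, 6, 8]
Visit 9; enqueue 12 → queue [11, 17, 3, 4, 6, 8, 12]
Visit 11; enqueue 16 → queue [17, 3, 4, 6, 8, 12, 16]
Visit 17 → queue [3, 4, 6, 8, 12, 16]
Visit 3 → queue [4, 6, 8, 12, 16]
Visit 4 → queue [6, 8, 12, 16]
Visit 6 → queue [8, 12, 16]
Visit 8 → queue [12, 16]
Visit 12; enqueue 5, 7 → queue [16, 5, 7]
Visit 16 → queue [5, 7]
Visit 5 → queue [7]
Visit 7 → queue []

Visit order: 14, 1, 2, 10, 13, 15, 9, 11, 17, 3, 4, 6, 8, 12, 16, 5, 7

5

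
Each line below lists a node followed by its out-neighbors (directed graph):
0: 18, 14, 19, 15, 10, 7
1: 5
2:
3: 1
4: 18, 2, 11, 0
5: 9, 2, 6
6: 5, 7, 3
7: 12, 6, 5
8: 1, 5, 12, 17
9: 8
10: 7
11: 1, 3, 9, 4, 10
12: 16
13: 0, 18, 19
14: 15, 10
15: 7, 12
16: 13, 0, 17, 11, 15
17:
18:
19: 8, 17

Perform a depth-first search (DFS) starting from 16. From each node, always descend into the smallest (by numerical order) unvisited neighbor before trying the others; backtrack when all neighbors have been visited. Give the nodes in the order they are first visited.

16, 0, 7, 5, 2, 6, 3, 1, 9, 8, 12, 17, 10, 14, 15, 18, 19, 11, 4, 13

Visit 16
16 → 0
0 → 7
7 → 5
5 → 2
5 → 6
6 → 3
3 → 1
5 → 9
9 → 8
8 → 12
8 → 17
0 → 10
0 → 14
14 → 15
0 → 18
0 → 19
16 → 11
11 → 4
16 → 13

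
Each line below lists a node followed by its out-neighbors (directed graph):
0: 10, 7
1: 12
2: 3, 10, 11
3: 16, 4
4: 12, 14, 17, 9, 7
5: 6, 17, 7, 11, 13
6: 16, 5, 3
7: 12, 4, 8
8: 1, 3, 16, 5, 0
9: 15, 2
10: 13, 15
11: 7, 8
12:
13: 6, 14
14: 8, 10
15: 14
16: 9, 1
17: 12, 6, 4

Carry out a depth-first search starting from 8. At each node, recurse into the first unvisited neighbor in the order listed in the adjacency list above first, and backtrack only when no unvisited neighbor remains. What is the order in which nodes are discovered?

Visit 8
8 → 1
1 → 12
8 → 3
3 → 16
16 → 9
9 → 15
15 → 14
14 → 10
10 → 13
13 → 6
6 → 5
5 → 17
17 → 4
4 → 7
5 → 11
9 → 2
8 → 0

8, 1, 12, 3, 16, 9, 15, 14, 10, 13, 6, 5, 17, 4, 7, 11, 2, 0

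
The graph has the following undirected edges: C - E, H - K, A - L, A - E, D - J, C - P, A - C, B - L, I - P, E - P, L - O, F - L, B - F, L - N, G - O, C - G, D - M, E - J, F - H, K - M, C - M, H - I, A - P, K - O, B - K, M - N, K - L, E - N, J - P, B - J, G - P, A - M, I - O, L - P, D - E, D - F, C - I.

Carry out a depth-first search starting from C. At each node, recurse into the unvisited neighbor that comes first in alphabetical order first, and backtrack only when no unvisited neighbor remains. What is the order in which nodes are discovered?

C A E D F B J P G O I H K L N M

Visit C
C → A
A → E
E → D
D → F
F → B
B → J
J → P
P → G
G → O
O → I
I → H
H → K
K → L
L → N
N → M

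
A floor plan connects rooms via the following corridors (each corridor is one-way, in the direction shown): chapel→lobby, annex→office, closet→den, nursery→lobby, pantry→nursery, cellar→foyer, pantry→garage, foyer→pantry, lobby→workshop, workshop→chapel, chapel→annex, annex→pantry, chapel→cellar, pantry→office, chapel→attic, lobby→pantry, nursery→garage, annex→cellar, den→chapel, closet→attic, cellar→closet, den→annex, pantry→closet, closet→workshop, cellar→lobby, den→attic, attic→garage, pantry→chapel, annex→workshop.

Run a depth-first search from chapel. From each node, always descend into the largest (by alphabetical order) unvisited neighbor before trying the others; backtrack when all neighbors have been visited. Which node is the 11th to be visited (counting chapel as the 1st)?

Visit chapel
chapel → lobby
lobby → workshop
lobby → pantry
pantry → office
pantry → nursery
nursery → garage
pantry → closet
closet → den
den → attic
den → annex
annex → cellar
cellar → foyer

Visit order: chapel, lobby, workshop, pantry, office, nursery, garage, closet, den, attic, annex, cellar, foyer

annex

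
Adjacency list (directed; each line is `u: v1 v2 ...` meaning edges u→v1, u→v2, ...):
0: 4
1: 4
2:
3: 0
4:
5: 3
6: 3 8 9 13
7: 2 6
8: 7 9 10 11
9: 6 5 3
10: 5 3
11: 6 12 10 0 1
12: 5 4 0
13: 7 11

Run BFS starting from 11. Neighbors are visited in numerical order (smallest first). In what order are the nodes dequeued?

11 0 1 6 10 12 4 3 8 9 13 5 7 2

Visit 11; enqueue 0, 1, 6, 10, 12 → queue [0, 1, 6, 10, 12]
Visit 0; enqueue 4 → queue [1, 6, 10, 12, 4]
Visit 1 → queue [6, 10, 12, 4]
Visit 6; enqueue 3, 8, 9, 13 → queue [10, 12, 4, 3, 8, 9, 13]
Visit 10; enqueue 5 → queue [12, 4, 3, 8, 9, 13, 5]
Visit 12 → queue [4, 3, 8, 9, 13, 5]
Visit 4 → queue [3, 8, 9, 13, 5]
Visit 3 → queue [8, 9, 13, 5]
Visit 8; enqueue 7 → queue [9, 13, 5, 7]
Visit 9 → queue [13, 5, 7]
Visit 13 → queue [5, 7]
Visit 5 → queue [7]
Visit 7; enqueue 2 → queue [2]
Visit 2 → queue []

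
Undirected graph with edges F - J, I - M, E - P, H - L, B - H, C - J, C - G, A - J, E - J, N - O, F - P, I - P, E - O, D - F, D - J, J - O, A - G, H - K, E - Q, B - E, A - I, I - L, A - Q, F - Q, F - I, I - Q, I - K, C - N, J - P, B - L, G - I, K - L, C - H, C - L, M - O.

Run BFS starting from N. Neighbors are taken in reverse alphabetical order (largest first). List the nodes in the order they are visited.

N, O, C, M, J, E, L, H, G, I, P, F, D, A, Q, B, K

Visit N; enqueue O, C → queue [O, C]
Visit O; enqueue M, J, E → queue [C, M, J, E]
Visit C; enqueue L, H, G → queue [M, J, E, L, H, G]
Visit M; enqueue I → queue [J, E, L, H, G, I]
Visit J; enqueue P, F, D, A → queue [E, L, H, G, I, P, F, D, A]
Visit E; enqueue Q, B → queue [L, H, G, I, P, F, D, A, Q, B]
Visit L; enqueue K → queue [H, G, I, P, F, D, A, Q, B, K]
Visit H → queue [G, I, P, F, D, A, Q, B, K]
Visit G → queue [I, P, F, D, A, Q, B, K]
Visit I → queue [P, F, D, A, Q, B, K]
Visit P → queue [F, D, A, Q, B, K]
Visit F → queue [D, A, Q, B, K]
Visit D → queue [A, Q, B, K]
Visit A → queue [Q, B, K]
Visit Q → queue [B, K]
Visit B → queue [K]
Visit K → queue []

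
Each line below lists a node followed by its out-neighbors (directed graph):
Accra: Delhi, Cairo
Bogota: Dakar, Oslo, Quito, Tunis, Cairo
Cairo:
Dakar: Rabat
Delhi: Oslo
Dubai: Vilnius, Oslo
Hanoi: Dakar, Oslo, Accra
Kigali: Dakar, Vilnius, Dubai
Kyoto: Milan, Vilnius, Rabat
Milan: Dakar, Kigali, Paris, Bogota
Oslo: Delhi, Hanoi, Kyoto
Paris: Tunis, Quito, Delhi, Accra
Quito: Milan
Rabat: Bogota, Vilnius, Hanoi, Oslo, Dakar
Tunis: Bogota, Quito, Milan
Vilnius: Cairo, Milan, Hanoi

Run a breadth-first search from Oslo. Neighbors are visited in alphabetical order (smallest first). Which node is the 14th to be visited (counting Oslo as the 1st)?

Quito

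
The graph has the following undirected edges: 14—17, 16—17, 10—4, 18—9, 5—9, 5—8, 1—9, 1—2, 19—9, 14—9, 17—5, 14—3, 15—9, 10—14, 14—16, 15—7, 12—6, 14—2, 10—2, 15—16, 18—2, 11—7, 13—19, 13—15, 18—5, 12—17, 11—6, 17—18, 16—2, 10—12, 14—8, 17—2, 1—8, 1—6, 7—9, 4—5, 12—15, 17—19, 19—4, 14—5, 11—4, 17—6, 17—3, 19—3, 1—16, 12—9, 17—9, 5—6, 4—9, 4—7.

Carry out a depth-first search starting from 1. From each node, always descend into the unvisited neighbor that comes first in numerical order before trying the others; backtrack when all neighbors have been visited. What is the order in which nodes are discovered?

Visit 1
1 → 2
2 → 10
10 → 4
4 → 5
5 → 6
6 → 11
11 → 7
7 → 9
9 → 12
12 → 15
15 → 13
13 → 19
19 → 3
3 → 14
14 → 8
14 → 16
16 → 17
17 → 18

1, 2, 10, 4, 5, 6, 11, 7, 9, 12, 15, 13, 19, 3, 14, 8, 16, 17, 18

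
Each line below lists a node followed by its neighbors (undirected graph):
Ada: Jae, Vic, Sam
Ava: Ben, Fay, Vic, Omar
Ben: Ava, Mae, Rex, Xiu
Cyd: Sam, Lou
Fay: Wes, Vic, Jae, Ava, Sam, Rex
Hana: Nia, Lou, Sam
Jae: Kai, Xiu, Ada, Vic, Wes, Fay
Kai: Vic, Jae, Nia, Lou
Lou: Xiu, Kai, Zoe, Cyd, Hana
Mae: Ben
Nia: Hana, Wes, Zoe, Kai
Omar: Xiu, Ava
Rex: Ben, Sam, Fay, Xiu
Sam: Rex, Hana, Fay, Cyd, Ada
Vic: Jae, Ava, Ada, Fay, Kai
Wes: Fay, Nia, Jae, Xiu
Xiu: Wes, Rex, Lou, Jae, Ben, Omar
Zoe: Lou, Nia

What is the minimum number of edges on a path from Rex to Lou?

Level 0: Rex
Level 1: Ben, Fay, Sam, Xiu
Level 2: Ada, Ava, Cyd, Hana, Jae, Lou, Mae, Omar, Vic, Wes
Level 3: Kai, Nia, Zoe
Lou first appears at level 2.

2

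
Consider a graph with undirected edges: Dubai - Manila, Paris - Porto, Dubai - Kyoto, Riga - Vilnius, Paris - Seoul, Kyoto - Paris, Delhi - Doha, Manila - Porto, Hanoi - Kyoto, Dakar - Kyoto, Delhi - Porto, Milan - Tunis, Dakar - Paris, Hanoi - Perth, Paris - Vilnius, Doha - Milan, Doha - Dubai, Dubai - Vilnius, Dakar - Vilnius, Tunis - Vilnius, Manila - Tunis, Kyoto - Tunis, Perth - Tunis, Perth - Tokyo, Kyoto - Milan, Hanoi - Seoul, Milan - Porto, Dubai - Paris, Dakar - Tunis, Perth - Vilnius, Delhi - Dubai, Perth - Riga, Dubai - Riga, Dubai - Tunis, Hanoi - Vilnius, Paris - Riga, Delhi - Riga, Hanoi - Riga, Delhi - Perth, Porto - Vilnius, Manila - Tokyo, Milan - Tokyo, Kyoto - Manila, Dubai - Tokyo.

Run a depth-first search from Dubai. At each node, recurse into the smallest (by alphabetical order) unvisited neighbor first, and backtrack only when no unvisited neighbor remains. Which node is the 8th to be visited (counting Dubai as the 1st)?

Porto

Visit Dubai
Dubai → Delhi
Delhi → Doha
Doha → Milan
Milan → Kyoto
Kyoto → Dakar
Dakar → Paris
Paris → Porto
Porto → Manila
Manila → Tokyo
Tokyo → Perth
Perth → Hanoi
Hanoi → Riga
Riga → Vilnius
Vilnius → Tunis
Hanoi → Seoul

Visit order: Dubai, Delhi, Doha, Milan, Kyoto, Dakar, Paris, Porto, Manila, Tokyo, Perth, Hanoi, Riga, Vilnius, Tunis, Seoul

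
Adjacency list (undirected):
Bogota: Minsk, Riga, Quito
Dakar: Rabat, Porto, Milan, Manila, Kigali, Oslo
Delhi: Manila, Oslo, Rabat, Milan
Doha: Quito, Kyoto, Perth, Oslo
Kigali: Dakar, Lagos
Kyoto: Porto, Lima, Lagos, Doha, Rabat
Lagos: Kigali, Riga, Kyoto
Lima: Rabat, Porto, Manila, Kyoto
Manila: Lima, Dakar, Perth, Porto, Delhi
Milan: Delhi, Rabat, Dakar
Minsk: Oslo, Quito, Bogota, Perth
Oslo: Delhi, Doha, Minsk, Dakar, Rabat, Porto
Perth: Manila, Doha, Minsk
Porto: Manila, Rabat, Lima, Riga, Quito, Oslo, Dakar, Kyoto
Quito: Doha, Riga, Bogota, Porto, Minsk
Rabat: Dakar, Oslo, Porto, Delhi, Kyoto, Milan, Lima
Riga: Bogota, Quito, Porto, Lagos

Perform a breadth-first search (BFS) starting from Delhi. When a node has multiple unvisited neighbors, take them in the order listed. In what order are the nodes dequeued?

Delhi -> Manila -> Oslo -> Rabat -> Milan -> Lima -> Dakar -> Perth -> Porto -> Doha -> Minsk -> Kyoto -> Kigali -> Riga -> Quito -> Bogota -> Lagos

Visit Delhi; enqueue Manila, Oslo, Rabat, Milan → queue [Manila, Oslo, Rabat, Milan]
Visit Manila; enqueue Lima, Dakar, Perth, Porto → queue [Oslo, Rabat, Milan, Lima, Dakar, Perth, Porto]
Visit Oslo; enqueue Doha, Minsk → queue [Rabat, Milan, Lima, Dakar, Perth, Porto, Doha, Minsk]
Visit Rabat; enqueue Kyoto → queue [Milan, Lima, Dakar, Perth, Porto, Doha, Minsk, Kyoto]
Visit Milan → queue [Lima, Dakar, Perth, Porto, Doha, Minsk, Kyoto]
Visit Lima → queue [Dakar, Perth, Porto, Doha, Minsk, Kyoto]
Visit Dakar; enqueue Kigali → queue [Perth, Porto, Doha, Minsk, Kyoto, Kigali]
Visit Perth → queue [Porto, Doha, Minsk, Kyoto, Kigali]
Visit Porto; enqueue Riga, Quito → queue [Doha, Minsk, Kyoto, Kigali, Riga, Quito]
Visit Doha → queue [Minsk, Kyoto, Kigali, Riga, Quito]
Visit Minsk; enqueue Bogota → queue [Kyoto, Kigali, Riga, Quito, Bogota]
Visit Kyoto; enqueue Lagos → queue [Kigali, Riga, Quito, Bogota, Lagos]
Visit Kigali → queue [Riga, Quito, Bogota, Lagos]
Visit Riga → queue [Quito, Bogota, Lagos]
Visit Quito → queue [Bogota, Lagos]
Visit Bogota → queue [Lagos]
Visit Lagos → queue []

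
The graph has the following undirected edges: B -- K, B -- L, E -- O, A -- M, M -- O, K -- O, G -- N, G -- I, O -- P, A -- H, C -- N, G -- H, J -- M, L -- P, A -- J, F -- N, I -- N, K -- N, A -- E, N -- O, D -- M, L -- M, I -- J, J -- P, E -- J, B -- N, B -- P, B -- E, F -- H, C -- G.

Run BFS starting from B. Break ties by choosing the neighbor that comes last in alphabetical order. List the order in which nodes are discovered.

Visit B; enqueue P, N, L, K, E → queue [P, N, L, K, E]
Visit P; enqueue O, J → queue [N, L, K, E, O, J]
Visit N; enqueue I, G, F, C → queue [L, K, E, O, J, I, G, F, C]
Visit L; enqueue M → queue [K, E, O, J, I, G, F, C, M]
Visit K → queue [E, O, J, I, G, F, C, M]
Visit E; enqueue A → queue [O, J, I, G, F, C, M, A]
Visit O → queue [J, I, G, F, C, M, A]
Visit J → queue [I, G, F, C, M, A]
Visit I → queue [G, F, C, M, A]
Visit G; enqueue H → queue [F, C, M, A, H]
Visit F → queue [C, M, A, H]
Visit C → queue [M, A, H]
Visit M; enqueue D → queue [A, H, D]
Visit A → queue [H, D]
Visit H → queue [D]
Visit D → queue []

B → P → N → L → K → E → O → J → I → G → F → C → M → A → H → D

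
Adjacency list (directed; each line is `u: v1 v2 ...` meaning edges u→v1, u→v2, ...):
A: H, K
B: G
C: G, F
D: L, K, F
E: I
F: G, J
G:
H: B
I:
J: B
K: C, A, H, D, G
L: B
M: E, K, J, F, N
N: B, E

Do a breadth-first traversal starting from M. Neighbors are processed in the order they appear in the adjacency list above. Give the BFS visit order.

M → E → K → J → F → N → I → C → A → H → D → G → B → L

Visit M; enqueue E, K, J, F, N → queue [E, K, J, F, N]
Visit E; enqueue I → queue [K, J, F, N, I]
Visit K; enqueue C, A, H, D, G → queue [J, F, N, I, C, A, H, D, G]
Visit J; enqueue B → queue [F, N, I, C, A, H, D, G, B]
Visit F → queue [N, I, C, A, H, D, G, B]
Visit N → queue [I, C, A, H, D, G, B]
Visit I → queue [C, A, H, D, G, B]
Visit C → queue [A, H, D, G, B]
Visit A → queue [H, D, G, B]
Visit H → queue [D, G, B]
Visit D; enqueue L → queue [G, B, L]
Visit G → queue [B, L]
Visit B → queue [L]
Visit L → queue []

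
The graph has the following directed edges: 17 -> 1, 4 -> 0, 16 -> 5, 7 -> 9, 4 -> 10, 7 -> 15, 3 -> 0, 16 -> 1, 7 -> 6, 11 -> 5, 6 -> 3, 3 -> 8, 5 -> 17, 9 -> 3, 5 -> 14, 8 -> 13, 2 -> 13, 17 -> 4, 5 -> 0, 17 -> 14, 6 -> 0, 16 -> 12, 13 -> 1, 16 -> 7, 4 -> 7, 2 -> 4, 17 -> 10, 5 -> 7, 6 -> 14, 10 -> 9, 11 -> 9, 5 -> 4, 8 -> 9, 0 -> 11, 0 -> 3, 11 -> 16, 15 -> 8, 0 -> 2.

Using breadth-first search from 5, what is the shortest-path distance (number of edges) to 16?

3

Level 0: 5
Level 1: 0, 4, 7, 14, 17
Level 2: 1, 2, 3, 6, 9, 10, 11, 15
Level 3: 8, 13, 16
Level 4: 12
16 first appears at level 3.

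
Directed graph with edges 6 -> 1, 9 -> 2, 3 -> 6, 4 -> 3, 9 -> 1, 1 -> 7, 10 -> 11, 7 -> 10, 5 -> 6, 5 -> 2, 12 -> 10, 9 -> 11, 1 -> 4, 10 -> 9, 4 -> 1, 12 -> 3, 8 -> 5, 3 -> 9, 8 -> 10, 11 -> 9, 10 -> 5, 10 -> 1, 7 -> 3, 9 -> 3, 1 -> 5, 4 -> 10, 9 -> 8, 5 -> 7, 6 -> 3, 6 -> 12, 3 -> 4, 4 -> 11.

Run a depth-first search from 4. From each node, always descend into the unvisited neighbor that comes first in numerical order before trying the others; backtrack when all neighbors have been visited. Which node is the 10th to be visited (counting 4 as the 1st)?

Visit 4
4 → 1
1 → 5
5 → 2
5 → 6
6 → 3
3 → 9
9 → 8
8 → 10
10 → 11
6 → 12
5 → 7

Visit order: 4, 1, 5, 2, 6, 3, 9, 8, 10, 11, 12, 7

11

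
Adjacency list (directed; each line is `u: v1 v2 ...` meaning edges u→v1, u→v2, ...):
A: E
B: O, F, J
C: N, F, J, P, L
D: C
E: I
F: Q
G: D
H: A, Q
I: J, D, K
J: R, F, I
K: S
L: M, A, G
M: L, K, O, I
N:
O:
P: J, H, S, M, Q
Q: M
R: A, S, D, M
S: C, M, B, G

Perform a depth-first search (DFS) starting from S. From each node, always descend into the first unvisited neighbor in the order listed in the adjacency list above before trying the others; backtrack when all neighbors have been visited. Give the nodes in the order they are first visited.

Visit S
S → C
C → N
C → F
F → Q
Q → M
M → L
L → A
A → E
E → I
I → J
J → R
R → D
I → K
L → G
M → O
C → P
P → H
S → B

S C N F Q M L A E I J R D K G O P H B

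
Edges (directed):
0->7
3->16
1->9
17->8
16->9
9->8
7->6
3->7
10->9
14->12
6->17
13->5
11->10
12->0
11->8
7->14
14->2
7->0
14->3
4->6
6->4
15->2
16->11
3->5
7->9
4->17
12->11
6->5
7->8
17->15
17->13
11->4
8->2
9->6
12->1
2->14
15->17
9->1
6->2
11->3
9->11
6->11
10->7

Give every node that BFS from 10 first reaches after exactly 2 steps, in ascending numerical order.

Level 0: 10
Level 1: 7, 9
Level 2: 0, 1, 6, 8, 11, 14
Level 3: 2, 3, 4, 5, 12, 17
Level 4: 13, 15, 16

0, 1, 6, 8, 11, 14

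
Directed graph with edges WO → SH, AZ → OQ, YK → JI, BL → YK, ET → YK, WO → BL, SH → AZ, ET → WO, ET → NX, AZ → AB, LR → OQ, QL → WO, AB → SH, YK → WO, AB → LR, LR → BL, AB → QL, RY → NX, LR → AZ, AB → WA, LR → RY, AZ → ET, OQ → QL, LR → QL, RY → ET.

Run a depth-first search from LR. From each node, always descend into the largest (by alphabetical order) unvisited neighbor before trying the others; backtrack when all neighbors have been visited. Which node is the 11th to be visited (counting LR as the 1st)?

Visit LR
LR → RY
RY → NX
RY → ET
ET → YK
YK → WO
WO → SH
SH → AZ
AZ → OQ
OQ → QL
AZ → AB
AB → WA
WO → BL
YK → JI

Visit order: LR, RY, NX, ET, YK, WO, SH, AZ, OQ, QL, AB, WA, BL, JI

AB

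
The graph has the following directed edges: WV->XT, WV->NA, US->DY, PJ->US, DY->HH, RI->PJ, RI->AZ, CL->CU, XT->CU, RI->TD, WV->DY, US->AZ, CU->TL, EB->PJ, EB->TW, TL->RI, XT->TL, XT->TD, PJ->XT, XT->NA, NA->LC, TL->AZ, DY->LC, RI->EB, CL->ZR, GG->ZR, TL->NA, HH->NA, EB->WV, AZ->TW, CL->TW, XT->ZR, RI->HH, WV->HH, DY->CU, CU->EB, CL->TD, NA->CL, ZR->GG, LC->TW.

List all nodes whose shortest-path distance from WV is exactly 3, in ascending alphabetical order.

Level 0: WV
Level 1: DY, HH, NA, XT
Level 2: CL, CU, LC, TD, TL, ZR
Level 3: AZ, EB, GG, RI, TW
Level 4: PJ
Level 5: US

AZ, EB, GG, RI, TW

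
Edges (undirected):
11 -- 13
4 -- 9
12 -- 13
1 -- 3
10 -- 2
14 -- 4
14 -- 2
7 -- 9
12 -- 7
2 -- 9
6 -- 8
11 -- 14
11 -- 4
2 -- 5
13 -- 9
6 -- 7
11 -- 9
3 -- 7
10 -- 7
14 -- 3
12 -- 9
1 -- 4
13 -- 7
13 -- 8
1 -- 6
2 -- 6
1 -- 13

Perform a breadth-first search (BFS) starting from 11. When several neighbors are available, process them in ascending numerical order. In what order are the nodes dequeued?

11 -> 4 -> 9 -> 13 -> 14 -> 1 -> 2 -> 7 -> 12 -> 8 -> 3 -> 6 -> 5 -> 10

Visit 11; enqueue 4, 9, 13, 14 → queue [4, 9, 13, 14]
Visit 4; enqueue 1 → queue [9, 13, 14, 1]
Visit 9; enqueue 2, 7, 12 → queue [13, 14, 1, 2, 7, 12]
Visit 13; enqueue 8 → queue [14, 1, 2, 7, 12, 8]
Visit 14; enqueue 3 → queue [1, 2, 7, 12, 8, 3]
Visit 1; enqueue 6 → queue [2, 7, 12, 8, 3, 6]
Visit 2; enqueue 5, 10 → queue [7, 12, 8, 3, 6, 5, 10]
Visit 7 → queue [12, 8, 3, 6, 5, 10]
Visit 12 → queue [8, 3, 6, 5, 10]
Visit 8 → queue [3, 6, 5, 10]
Visit 3 → queue [6, 5, 10]
Visit 6 → queue [5, 10]
Visit 5 → queue [10]
Visit 10 → queue []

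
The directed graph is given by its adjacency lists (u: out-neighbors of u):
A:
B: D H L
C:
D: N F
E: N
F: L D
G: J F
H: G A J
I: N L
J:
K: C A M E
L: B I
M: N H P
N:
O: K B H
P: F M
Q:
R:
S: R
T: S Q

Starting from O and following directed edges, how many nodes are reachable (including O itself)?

BFS from O visits: O, B, H, K, D, L, A, G, J, C, E, M, F, N, I, P
Reachable nodes: 16 of 20 total.

16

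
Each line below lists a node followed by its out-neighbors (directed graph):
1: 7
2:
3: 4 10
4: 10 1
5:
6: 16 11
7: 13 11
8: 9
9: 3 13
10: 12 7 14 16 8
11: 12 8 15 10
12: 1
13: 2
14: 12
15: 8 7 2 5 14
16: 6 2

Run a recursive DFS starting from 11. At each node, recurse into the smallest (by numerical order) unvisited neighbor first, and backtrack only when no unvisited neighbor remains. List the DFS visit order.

Visit 11
11 → 8
8 → 9
9 → 3
3 → 4
4 → 1
1 → 7
7 → 13
13 → 2
4 → 10
10 → 12
10 → 14
10 → 16
16 → 6
11 → 15
15 → 5

11 8 9 3 4 1 7 13 2 10 12 14 16 6 15 5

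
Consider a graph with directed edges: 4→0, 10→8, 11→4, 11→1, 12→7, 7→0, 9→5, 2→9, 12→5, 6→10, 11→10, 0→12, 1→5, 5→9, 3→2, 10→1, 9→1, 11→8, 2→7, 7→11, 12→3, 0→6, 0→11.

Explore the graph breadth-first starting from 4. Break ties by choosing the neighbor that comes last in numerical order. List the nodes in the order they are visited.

Visit 4; enqueue 0 → queue [0]
Visit 0; enqueue 12, 11, 6 → queue [12, 11, 6]
Visit 12; enqueue 7, 5, 3 → queue [11, 6, 7, 5, 3]
Visit 11; enqueue 10, 8, 1 → queue [6, 7, 5, 3, 10, 8, 1]
Visit 6 → queue [7, 5, 3, 10, 8, 1]
Visit 7 → queue [5, 3, 10, 8, 1]
Visit 5; enqueue 9 → queue [3, 10, 8, 1, 9]
Visit 3; enqueue 2 → queue [10, 8, 1, 9, 2]
Visit 10 → queue [8, 1, 9, 2]
Visit 8 → queue [1, 9, 2]
Visit 1 → queue [9, 2]
Visit 9 → queue [2]
Visit 2 → queue []

4 → 0 → 12 → 11 → 6 → 7 → 5 → 3 → 10 → 8 → 1 → 9 → 2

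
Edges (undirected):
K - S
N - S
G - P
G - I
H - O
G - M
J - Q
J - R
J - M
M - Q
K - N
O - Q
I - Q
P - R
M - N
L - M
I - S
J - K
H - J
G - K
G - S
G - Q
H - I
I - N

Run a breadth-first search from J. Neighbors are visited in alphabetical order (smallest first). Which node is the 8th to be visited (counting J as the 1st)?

Visit J; enqueue H, K, M, Q, R → queue [H, K, M, Q, R]
Visit H; enqueue I, O → queue [K, M, Q, R, I, O]
Visit K; enqueue G, N, S → queue [M, Q, R, I, O, G, N, S]
Visit M; enqueue L → queue [Q, R, I, O, G, N, S, L]
Visit Q → queue [R, I, O, G, N, S, L]
Visit R; enqueue P → queue [I, O, G, N, S, L, P]
Visit I → queue [O, G, N, S, L, P]
Visit O → queue [G, N, S, L, P]
Visit G → queue [N, S, L, P]
Visit N → queue [S, L, P]
Visit S → queue [L, P]
Visit L → queue [P]
Visit P → queue []

Visit order: J, H, K, M, Q, R, I, O, G, N, S, L, P

O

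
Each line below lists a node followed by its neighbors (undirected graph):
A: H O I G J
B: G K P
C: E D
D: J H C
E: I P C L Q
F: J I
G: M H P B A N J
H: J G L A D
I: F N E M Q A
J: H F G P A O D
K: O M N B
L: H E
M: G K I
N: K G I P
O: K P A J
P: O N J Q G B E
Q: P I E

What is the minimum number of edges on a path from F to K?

3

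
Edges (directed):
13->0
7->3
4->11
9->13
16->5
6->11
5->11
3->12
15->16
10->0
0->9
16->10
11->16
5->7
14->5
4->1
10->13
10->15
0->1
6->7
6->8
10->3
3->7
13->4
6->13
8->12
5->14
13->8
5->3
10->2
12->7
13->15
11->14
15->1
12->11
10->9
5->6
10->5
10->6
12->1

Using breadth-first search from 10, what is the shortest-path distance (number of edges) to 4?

2

Level 0: 10
Level 1: 0, 2, 3, 5, 6, 9, 13, 15
Level 2: 1, 4, 7, 8, 11, 12, 14, 16
4 first appears at level 2.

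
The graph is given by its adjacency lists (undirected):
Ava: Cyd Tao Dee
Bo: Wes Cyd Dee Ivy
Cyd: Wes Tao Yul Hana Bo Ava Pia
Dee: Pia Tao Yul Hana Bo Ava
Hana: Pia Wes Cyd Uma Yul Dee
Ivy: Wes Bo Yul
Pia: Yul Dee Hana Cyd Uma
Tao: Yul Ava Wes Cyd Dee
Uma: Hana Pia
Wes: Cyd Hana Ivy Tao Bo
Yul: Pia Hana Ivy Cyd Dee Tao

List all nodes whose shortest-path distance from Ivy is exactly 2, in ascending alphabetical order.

Level 0: Ivy
Level 1: Bo, Wes, Yul
Level 2: Cyd, Dee, Hana, Pia, Tao
Level 3: Ava, Uma

Cyd, Dee, Hana, Pia, Tao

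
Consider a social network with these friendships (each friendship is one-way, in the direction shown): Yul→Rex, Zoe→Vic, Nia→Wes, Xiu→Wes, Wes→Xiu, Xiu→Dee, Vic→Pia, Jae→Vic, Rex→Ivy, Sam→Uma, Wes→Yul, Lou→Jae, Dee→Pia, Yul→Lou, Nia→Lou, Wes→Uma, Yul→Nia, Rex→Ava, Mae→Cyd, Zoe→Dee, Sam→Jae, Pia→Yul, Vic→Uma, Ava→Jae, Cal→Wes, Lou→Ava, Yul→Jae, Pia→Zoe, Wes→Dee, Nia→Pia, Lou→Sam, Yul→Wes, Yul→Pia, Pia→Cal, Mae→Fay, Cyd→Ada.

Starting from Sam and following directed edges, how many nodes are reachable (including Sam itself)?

BFS from Sam visits: Sam, Jae, Uma, Vic, Pia, Cal, Yul, Zoe, Wes, Lou, Nia, Rex, Dee, Xiu, Ava, Ivy
Reachable nodes: 16 of 20 total.

16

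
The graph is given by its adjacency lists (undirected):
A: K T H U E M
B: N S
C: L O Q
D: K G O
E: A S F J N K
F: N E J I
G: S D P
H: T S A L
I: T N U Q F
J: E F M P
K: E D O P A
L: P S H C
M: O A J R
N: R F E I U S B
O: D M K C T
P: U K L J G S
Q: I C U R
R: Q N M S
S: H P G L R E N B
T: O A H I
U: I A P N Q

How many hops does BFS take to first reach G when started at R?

2

Level 0: R
Level 1: M, N, Q, S
Level 2: A, B, C, E, F, G, H, I, J, L, O, P, U
Level 3: D, K, T
G first appears at level 2.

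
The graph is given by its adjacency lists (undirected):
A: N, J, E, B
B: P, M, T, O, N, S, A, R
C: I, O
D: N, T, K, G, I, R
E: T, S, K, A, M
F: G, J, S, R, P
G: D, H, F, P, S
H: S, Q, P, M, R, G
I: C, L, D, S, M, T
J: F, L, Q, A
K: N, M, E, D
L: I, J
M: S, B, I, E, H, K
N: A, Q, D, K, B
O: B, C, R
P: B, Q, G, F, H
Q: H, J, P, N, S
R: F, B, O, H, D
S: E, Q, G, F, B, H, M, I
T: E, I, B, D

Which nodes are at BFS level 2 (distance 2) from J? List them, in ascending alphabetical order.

Level 0: J
Level 1: A, F, L, Q
Level 2: B, E, G, H, I, N, P, R, S
Level 3: C, D, K, M, O, T

B, E, G, H, I, N, P, R, S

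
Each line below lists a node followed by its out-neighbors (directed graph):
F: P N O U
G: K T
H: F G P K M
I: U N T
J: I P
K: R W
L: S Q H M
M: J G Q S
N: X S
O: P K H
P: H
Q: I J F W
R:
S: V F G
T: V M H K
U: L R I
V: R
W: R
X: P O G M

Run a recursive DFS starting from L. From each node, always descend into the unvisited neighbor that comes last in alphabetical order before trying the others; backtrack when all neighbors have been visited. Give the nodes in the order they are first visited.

L S V R G T M Q W J P H K F U I N X O

Visit L
L → S
S → V
V → R
S → G
G → T
T → M
M → Q
Q → W
Q → J
J → P
P → H
H → K
H → F
F → U
U → I
I → N
N → X
X → O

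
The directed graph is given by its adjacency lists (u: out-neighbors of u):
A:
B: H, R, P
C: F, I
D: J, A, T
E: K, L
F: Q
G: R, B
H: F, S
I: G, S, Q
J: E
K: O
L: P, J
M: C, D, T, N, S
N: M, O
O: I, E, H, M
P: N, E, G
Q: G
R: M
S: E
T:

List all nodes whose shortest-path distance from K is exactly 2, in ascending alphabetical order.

Level 0: K
Level 1: O
Level 2: E, H, I, M
Level 3: C, D, F, G, L, N, Q, S, T
Level 4: A, B, J, P, R

E, H, I, M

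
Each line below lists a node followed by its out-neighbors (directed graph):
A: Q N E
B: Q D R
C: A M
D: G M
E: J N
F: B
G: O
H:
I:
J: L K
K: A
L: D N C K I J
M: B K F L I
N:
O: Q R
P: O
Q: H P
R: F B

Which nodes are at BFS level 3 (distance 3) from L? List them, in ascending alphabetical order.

Level 0: L
Level 1: C, D, I, J, K, N
Level 2: A, G, M
Level 3: B, E, F, O, Q
Level 4: H, P, R

B, E, F, O, Q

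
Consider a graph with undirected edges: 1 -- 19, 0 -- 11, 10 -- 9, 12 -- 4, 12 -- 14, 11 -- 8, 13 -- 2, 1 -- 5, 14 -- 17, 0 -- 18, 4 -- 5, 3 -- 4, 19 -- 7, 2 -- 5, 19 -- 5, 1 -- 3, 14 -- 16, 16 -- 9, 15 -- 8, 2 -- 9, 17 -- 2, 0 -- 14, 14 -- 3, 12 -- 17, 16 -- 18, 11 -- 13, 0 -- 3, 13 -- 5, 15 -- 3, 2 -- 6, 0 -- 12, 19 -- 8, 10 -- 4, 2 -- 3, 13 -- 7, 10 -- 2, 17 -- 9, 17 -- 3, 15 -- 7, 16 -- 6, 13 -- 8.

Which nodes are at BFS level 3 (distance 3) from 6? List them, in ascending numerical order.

Level 0: 6
Level 1: 2, 16
Level 2: 3, 5, 9, 10, 13, 14, 17, 18
Level 3: 0, 1, 4, 7, 8, 11, 12, 15, 19

0, 1, 4, 7, 8, 11, 12, 15, 19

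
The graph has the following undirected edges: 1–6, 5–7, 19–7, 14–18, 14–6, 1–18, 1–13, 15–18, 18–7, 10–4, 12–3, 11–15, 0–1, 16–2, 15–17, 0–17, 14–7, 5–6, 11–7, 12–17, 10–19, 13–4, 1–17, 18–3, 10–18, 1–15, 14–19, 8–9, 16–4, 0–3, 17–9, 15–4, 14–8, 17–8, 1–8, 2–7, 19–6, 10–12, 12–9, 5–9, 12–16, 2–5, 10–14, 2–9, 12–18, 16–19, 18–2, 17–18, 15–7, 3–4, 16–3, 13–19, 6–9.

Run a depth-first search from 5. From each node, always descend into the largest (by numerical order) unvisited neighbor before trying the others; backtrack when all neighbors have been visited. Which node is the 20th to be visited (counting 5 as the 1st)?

2

Visit 5
5 → 9
9 → 17
17 → 18
18 → 15
15 → 11
11 → 7
7 → 19
19 → 16
16 → 12
12 → 10
10 → 14
14 → 8
8 → 1
1 → 13
13 → 4
4 → 3
3 → 0
1 → 6
16 → 2

Visit order: 5, 9, 17, 18, 15, 11, 7, 19, 16, 12, 10, 14, 8, 1, 13, 4, 3, 0, 6, 2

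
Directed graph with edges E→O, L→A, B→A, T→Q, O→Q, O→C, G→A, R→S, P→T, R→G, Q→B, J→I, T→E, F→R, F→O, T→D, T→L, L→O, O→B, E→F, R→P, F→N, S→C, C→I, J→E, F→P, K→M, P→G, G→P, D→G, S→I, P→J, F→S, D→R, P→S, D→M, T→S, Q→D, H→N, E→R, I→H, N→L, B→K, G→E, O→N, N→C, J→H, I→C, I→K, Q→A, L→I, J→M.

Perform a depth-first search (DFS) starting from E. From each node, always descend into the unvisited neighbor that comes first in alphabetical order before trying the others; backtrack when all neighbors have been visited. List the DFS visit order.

Visit E
E → F
F → N
N → C
C → I
I → H
I → K
K → M
N → L
L → A
L → O
O → B
O → Q
Q → D
D → G
G → P
P → J
P → S
P → T
D → R

E -> F -> N -> C -> I -> H -> K -> M -> L -> A -> O -> B -> Q -> D -> G -> P -> J -> S -> T -> R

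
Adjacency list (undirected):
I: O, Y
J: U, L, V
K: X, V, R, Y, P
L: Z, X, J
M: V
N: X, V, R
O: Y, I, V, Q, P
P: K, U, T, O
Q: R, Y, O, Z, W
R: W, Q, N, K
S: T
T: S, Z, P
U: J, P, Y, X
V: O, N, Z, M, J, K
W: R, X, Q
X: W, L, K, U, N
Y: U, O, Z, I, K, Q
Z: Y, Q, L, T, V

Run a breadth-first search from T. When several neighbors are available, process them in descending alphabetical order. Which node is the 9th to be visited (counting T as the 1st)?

Visit T; enqueue Z, S, P → queue [Z, S, P]
Visit Z; enqueue Y, V, Q, L → queue [S, P, Y, V, Q, L]
Visit S → queue [P, Y, V, Q, L]
Visit P; enqueue U, O, K → queue [Y, V, Q, L, U, O, K]
Visit Y; enqueue I → queue [V, Q, L, U, O, K, I]
Visit V; enqueue N, M, J → queue [Q, L, U, O, K, I, N, M, J]
Visit Q; enqueue W, R → queue [L, U, O, K, I, N, M, J, W, R]
Visit L; enqueue X → queue [U, O, K, I, N, M, J, W, R, X]
Visit U → queue [O, K, I, N, M, J, W, R, X]
Visit O → queue [K, I, N, M, J, W, R, X]
Visit K → queue [I, N, M, J, W, R, X]
Visit I → queue [N, M, J, W, R, X]
Visit N → queue [M, J, W, R, X]
Visit M → queue [J, W, R, X]
Visit J → queue [W, R, X]
Visit W → queue [R, X]
Visit R → queue [X]
Visit X → queue []

Visit order: T, Z, S, P, Y, V, Q, L, U, O, K, I, N, M, J, W, R, X

U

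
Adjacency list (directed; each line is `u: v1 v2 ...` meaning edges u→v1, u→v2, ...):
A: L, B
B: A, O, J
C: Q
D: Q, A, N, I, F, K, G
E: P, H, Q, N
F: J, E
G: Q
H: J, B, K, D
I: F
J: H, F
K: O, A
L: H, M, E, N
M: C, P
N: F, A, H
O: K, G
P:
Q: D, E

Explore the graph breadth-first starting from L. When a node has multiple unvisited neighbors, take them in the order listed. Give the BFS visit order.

Visit L; enqueue H, M, E, N → queue [H, M, E, N]
Visit H; enqueue J, B, K, D → queue [M, E, N, J, B, K, D]
Visit M; enqueue C, P → queue [E, N, J, B, K, D, C, P]
Visit E; enqueue Q → queue [N, J, B, K, D, C, P, Q]
Visit N; enqueue F, A → queue [J, B, K, D, C, P, Q, F, A]
Visit J → queue [B, K, D, C, P, Q, F, A]
Visit B; enqueue O → queue [K, D, C, P, Q, F, A, O]
Visit K → queue [D, C, P, Q, F, A, O]
Visit D; enqueue I, G → queue [C, P, Q, F, A, O, I, G]
Visit C → queue [P, Q, F, A, O, I, G]
Visit P → queue [Q, F, A, O, I, G]
Visit Q → queue [F, A, O, I, G]
Visit F → queue [A, O, I, G]
Visit A → queue [O, I, G]
Visit O → queue [I, G]
Visit I → queue [G]
Visit G → queue []

L, H, M, E, N, J, B, K, D, C, P, Q, F, A, O, I, G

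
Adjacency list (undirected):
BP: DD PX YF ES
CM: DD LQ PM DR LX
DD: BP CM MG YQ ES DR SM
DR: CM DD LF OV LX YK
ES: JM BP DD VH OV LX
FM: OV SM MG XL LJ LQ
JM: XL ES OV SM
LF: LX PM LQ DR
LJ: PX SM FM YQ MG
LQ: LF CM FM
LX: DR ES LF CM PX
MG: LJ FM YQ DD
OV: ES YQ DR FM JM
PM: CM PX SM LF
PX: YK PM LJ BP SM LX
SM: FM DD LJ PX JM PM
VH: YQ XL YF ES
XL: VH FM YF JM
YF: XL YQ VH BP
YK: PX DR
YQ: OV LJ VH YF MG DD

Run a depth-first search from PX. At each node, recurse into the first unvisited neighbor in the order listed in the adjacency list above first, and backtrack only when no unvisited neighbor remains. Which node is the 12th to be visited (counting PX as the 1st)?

ES

Visit PX
PX → YK
YK → DR
DR → CM
CM → DD
DD → BP
BP → YF
YF → XL
XL → VH
VH → YQ
YQ → OV
OV → ES
ES → JM
JM → SM
SM → FM
FM → MG
MG → LJ
FM → LQ
LQ → LF
LF → LX
LF → PM

Visit order: PX, YK, DR, CM, DD, BP, YF, XL, VH, YQ, OV, ES, JM, SM, FM, MG, LJ, LQ, LF, LX, PM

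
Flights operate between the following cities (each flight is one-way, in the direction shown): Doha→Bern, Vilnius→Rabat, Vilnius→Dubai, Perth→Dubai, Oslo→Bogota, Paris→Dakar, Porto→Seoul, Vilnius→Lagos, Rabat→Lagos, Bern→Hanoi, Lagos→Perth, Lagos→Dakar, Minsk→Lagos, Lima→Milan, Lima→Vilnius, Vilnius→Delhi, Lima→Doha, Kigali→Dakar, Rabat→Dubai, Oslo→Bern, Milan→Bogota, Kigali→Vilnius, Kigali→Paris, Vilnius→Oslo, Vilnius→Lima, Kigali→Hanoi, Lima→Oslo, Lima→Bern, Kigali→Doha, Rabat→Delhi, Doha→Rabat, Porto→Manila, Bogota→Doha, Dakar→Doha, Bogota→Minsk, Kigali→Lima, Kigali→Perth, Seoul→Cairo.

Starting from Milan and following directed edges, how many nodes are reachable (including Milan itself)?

BFS from Milan visits: Milan, Bogota, Doha, Minsk, Bern, Rabat, Lagos, Hanoi, Delhi, Dubai, Dakar, Perth
Reachable nodes: 12 of 21 total.

12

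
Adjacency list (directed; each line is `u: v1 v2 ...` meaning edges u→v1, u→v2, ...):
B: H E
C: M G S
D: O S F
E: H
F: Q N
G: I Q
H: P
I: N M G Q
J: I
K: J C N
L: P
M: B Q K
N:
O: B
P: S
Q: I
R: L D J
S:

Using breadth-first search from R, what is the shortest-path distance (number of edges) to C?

Level 0: R
Level 1: D, J, L
Level 2: F, I, O, P, S
Level 3: B, G, M, N, Q
Level 4: E, H, K
Level 5: C
C first appears at level 5.

5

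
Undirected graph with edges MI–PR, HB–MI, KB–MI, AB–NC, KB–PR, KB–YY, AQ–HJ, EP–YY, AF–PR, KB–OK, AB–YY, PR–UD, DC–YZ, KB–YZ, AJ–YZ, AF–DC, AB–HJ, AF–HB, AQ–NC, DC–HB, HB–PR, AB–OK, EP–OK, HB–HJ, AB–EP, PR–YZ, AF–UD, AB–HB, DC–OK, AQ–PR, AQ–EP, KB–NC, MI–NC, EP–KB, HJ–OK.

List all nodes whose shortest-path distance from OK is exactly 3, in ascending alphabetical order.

Level 0: OK
Level 1: AB, DC, EP, HJ, KB
Level 2: AF, AQ, HB, MI, NC, PR, YY, YZ
Level 3: AJ, UD

AJ, UD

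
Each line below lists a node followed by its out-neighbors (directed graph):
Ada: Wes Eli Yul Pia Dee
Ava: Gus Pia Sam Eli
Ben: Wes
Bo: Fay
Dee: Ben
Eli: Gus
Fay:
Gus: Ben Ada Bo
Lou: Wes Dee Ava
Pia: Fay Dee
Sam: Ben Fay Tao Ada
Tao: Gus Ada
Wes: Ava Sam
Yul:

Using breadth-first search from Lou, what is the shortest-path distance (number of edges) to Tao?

3

Level 0: Lou
Level 1: Ava, Dee, Wes
Level 2: Ben, Eli, Gus, Pia, Sam
Level 3: Ada, Bo, Fay, Tao
Level 4: Yul
Tao first appears at level 3.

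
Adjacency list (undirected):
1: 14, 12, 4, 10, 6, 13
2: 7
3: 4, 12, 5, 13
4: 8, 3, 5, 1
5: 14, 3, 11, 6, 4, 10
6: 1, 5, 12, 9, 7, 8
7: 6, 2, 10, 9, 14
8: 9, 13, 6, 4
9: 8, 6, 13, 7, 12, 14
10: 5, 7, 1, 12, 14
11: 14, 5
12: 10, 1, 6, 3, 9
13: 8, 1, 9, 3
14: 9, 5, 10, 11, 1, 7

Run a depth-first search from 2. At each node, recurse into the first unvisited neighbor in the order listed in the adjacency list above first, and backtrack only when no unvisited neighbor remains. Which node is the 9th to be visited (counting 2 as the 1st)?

3

Visit 2
2 → 7
7 → 6
6 → 1
1 → 14
14 → 9
9 → 8
8 → 13
13 → 3
3 → 4
4 → 5
5 → 11
5 → 10
10 → 12

Visit order: 2, 7, 6, 1, 14, 9, 8, 13, 3, 4, 5, 11, 10, 12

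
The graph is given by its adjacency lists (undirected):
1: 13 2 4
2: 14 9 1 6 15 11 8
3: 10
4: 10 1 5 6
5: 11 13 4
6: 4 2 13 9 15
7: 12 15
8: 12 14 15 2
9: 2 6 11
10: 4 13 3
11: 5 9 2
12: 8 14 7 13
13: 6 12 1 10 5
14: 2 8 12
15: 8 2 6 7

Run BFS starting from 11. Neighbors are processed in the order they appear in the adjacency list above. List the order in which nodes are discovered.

11 → 5 → 9 → 2 → 13 → 4 → 6 → 14 → 1 → 15 → 8 → 12 → 10 → 7 → 3

Visit 11; enqueue 5, 9, 2 → queue [5, 9, 2]
Visit 5; enqueue 13, 4 → queue [9, 2, 13, 4]
Visit 9; enqueue 6 → queue [2, 13, 4, 6]
Visit 2; enqueue 14, 1, 15, 8 → queue [13, 4, 6, 14, 1, 15, 8]
Visit 13; enqueue 12, 10 → queue [4, 6, 14, 1, 15, 8, 12, 10]
Visit 4 → queue [6, 14, 1, 15, 8, 12, 10]
Visit 6 → queue [14, 1, 15, 8, 12, 10]
Visit 14 → queue [1, 15, 8, 12, 10]
Visit 1 → queue [15, 8, 12, 10]
Visit 15; enqueue 7 → queue [8, 12, 10, 7]
Visit 8 → queue [12, 10, 7]
Visit 12 → queue [10, 7]
Visit 10; enqueue 3 → queue [7, 3]
Visit 7 → queue [3]
Visit 3 → queue []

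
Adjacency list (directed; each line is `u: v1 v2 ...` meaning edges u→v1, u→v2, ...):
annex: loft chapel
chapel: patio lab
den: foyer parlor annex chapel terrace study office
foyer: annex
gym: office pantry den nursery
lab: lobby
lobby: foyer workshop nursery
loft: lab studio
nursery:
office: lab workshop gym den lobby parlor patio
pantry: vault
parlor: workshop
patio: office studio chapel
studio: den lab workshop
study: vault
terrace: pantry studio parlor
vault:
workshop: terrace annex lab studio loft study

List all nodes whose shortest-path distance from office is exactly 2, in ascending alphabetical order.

annex, chapel, foyer, loft, nursery, pantry, studio, study, terrace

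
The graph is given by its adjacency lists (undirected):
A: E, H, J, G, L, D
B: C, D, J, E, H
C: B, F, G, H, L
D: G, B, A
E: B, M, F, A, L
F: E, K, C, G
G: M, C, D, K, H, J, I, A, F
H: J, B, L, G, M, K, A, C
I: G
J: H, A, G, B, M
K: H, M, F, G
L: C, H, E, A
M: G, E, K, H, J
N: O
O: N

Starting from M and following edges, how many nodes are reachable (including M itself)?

BFS from M visits: M, G, E, K, H, J, C, D, I, A, F, B, L
Reachable nodes: 13 of 15 total.

13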